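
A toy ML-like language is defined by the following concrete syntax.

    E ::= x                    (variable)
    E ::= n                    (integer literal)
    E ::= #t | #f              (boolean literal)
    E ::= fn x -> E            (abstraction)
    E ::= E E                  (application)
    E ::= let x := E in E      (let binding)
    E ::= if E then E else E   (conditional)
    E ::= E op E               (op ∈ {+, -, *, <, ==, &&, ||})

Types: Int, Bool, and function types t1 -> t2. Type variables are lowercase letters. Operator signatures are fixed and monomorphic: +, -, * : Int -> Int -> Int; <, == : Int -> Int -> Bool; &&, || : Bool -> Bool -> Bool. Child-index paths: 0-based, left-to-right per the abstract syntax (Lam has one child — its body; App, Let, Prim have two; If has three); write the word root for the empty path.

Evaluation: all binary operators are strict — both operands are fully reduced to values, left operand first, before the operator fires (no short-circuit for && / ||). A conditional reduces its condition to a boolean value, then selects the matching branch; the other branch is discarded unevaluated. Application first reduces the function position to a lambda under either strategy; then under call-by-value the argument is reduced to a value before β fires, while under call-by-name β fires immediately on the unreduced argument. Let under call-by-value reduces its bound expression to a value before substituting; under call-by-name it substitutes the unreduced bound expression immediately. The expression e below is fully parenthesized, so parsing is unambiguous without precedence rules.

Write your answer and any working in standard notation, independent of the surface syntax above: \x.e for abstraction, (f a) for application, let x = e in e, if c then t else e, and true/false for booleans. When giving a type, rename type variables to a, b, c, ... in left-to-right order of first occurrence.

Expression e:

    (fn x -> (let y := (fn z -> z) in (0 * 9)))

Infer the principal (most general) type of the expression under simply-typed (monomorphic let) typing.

Answer: a -> Int

Derivation:
z : b
\z._ : b -> b
let y : b -> b
  unify Int ~ Int
  unify Int ~ Int
\x._ : a -> Int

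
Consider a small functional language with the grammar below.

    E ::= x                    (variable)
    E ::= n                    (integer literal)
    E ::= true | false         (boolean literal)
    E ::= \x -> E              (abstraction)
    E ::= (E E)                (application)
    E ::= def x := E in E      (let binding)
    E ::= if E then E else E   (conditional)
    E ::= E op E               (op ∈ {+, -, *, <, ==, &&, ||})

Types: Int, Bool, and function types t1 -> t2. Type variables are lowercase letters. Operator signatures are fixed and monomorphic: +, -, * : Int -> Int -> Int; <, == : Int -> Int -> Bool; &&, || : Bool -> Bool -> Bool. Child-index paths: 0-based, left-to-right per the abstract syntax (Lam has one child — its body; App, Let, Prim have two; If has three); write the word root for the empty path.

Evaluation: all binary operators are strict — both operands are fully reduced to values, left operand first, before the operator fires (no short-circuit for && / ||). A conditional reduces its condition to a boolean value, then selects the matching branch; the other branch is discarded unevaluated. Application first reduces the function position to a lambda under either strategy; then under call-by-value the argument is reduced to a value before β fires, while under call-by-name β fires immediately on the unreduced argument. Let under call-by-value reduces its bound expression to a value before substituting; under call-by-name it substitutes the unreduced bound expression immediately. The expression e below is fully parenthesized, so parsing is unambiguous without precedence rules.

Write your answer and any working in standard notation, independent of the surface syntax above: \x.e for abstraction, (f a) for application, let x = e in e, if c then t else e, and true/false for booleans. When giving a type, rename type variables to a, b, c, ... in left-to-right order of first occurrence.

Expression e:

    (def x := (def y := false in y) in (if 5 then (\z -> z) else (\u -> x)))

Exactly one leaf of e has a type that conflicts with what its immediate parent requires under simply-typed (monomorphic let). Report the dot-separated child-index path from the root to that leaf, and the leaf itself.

Derivation:
let y : Bool
y : Bool
let x : Bool
  unify Int ~ Bool
  FAIL: mismatch Int ~ Bool

Answer: 1.0 : 5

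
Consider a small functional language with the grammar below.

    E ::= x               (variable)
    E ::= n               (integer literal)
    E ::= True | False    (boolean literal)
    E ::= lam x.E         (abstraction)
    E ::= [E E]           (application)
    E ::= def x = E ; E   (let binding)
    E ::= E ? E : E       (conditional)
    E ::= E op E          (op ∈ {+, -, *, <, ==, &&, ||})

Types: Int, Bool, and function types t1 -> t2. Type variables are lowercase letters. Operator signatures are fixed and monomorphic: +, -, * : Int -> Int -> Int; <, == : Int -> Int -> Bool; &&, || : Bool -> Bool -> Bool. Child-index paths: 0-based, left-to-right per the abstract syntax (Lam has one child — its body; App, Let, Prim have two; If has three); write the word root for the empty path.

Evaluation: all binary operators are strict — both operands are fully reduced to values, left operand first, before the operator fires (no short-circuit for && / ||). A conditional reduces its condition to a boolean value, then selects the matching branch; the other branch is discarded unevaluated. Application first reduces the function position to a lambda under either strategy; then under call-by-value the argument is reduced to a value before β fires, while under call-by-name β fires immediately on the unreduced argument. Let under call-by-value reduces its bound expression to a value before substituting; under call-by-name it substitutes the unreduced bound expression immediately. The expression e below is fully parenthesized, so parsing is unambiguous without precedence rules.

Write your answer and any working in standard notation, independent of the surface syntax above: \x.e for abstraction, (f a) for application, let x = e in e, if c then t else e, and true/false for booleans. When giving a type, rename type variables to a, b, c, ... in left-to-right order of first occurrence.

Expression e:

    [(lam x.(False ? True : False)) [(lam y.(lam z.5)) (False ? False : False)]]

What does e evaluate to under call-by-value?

Trace:
step 0: ((\x.(if false then true else false)) ((\y.(\z.5)) (if false then false else false)))
step 1: [if@1.1] ((\x.(if false then true else false)) ((\y.(\z.5)) false))
step 2: [beta@1] ((\x.(if false then true else false)) (\z.5))
step 3: [beta@root] (if false then true else false)
step 4: [if@root] false

Answer: false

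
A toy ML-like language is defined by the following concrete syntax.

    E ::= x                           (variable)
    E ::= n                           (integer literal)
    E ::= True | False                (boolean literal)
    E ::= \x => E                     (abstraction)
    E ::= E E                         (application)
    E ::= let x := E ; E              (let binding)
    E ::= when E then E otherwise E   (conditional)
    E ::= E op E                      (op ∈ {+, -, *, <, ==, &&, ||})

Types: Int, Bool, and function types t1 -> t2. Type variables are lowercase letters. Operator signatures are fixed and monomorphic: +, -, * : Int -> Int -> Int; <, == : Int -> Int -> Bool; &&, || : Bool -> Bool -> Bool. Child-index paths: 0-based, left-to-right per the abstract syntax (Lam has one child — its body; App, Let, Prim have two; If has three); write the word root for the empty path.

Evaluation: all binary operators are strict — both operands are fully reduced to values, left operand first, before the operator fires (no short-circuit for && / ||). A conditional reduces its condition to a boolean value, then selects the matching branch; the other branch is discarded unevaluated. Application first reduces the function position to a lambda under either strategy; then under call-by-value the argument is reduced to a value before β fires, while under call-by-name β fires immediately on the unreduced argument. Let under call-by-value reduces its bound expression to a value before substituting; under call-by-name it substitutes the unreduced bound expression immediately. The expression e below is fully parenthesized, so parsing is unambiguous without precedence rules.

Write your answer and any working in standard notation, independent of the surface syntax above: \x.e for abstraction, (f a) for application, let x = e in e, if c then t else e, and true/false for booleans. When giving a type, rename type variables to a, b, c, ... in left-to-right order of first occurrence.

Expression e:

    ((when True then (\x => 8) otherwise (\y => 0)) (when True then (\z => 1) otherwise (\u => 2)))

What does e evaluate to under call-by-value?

Answer: 8

Derivation:
step 0: ((if true then (\x.8) else (\y.0)) (if true then (\z.1) else (\u.2)))
step 1: [if@0] ((\x.8) (if true then (\z.1) else (\u.2)))
step 2: [if@1] ((\x.8) (\z.1))
step 3: [beta@root] 8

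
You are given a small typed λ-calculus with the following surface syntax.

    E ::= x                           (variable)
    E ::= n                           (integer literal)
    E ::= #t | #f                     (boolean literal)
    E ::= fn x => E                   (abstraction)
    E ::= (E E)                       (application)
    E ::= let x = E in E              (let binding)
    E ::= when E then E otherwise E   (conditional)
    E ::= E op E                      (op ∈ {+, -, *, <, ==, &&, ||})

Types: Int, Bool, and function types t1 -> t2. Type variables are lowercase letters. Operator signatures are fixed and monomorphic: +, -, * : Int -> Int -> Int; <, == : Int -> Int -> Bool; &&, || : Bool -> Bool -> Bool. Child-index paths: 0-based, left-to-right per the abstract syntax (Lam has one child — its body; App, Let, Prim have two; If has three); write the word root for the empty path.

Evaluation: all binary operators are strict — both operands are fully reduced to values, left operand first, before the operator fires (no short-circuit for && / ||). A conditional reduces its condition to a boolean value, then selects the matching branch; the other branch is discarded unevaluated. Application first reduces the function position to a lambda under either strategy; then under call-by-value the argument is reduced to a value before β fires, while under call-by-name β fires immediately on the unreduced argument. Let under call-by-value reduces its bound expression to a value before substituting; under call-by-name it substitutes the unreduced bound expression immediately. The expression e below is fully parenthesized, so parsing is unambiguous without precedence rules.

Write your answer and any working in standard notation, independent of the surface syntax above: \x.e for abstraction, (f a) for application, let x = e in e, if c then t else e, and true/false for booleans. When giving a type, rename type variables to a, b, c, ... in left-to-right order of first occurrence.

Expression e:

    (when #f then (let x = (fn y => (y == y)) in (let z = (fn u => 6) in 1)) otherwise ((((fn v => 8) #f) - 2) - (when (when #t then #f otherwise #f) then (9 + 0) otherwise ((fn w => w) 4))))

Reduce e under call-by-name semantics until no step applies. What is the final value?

Working:
step 0: (if false then (let x = (\y.(y == y)) in (let z = (\u.6) in 1)) else ((((\v.8) false) - 2) - (if (if true then false else false) then (9 + 0) else ((\w.w) 4))))
step 1: [if@root] ((((\v.8) false) - 2) - (if (if true then false else false) then (9 + 0) else ((\w.w) 4)))
step 2: [beta@0.0] ((8 - 2) - (if (if true then false else false) then (9 + 0) else ((\w.w) 4)))
step 3: [delta@0] (6 - (if (if true then false else false) then (9 + 0) else ((\w.w) 4)))
step 4: [if@1.0] (6 - (if false then (9 + 0) else ((\w.w) 4)))
step 5: [if@1] (6 - ((\w.w) 4))
step 6: [beta@1] (6 - 4)
step 7: [delta@root] 2

Answer: 2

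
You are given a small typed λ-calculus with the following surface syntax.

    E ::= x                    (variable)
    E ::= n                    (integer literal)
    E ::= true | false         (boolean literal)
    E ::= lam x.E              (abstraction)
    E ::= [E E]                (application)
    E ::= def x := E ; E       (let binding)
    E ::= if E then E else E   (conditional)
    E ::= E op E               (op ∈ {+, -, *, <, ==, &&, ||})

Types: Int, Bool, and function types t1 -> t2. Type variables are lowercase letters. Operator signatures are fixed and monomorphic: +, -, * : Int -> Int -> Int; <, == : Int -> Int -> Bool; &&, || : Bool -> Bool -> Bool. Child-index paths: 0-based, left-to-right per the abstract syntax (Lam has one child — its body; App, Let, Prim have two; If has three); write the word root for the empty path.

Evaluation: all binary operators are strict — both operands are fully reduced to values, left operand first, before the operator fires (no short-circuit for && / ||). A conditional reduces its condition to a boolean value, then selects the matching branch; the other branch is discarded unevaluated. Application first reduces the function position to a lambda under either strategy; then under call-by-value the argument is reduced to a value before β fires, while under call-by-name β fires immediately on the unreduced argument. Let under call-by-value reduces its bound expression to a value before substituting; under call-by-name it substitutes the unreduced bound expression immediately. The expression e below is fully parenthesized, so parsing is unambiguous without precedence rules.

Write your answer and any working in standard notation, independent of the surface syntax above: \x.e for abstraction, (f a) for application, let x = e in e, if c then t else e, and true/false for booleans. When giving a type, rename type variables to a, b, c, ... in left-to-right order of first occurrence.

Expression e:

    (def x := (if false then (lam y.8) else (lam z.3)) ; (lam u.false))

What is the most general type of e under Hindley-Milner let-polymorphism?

Answer: a -> Bool

Derivation:
  unify Bool ~ Bool
\y._ : a -> Int
\z._ : b -> Int
  unify a -> Int ~ b -> Int
  unify a ~ b
  unify Int ~ Int
let x : forall. b -> Int
\u._ : c -> Bool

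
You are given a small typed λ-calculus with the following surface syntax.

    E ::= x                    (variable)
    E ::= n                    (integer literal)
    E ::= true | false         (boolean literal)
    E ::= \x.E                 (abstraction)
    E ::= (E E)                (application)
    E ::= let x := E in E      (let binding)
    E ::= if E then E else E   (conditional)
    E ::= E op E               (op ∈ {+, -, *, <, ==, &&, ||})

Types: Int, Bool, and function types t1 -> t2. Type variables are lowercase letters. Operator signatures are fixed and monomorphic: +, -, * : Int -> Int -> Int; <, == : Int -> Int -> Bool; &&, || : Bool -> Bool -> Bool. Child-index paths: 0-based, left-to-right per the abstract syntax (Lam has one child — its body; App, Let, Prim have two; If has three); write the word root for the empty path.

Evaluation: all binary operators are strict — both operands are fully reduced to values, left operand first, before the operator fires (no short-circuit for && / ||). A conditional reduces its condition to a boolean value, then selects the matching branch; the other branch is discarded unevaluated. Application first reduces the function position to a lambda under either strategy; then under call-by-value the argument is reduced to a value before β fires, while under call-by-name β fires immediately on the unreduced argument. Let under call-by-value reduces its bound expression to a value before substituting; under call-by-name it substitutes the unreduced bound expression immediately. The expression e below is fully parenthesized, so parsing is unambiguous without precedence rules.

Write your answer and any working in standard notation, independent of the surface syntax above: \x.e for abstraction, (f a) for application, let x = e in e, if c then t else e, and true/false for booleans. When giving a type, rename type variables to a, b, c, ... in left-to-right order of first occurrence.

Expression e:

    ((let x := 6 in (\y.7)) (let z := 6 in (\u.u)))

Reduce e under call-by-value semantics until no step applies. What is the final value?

Answer: 7

Derivation:
step 0: ((let x = 6 in (\y.7)) (let z = 6 in (\u.u)))
step 1: [let@0] ((\y.7) (let z = 6 in (\u.u)))
step 2: [let@1] ((\y.7) (\u.u))
step 3: [beta@root] 7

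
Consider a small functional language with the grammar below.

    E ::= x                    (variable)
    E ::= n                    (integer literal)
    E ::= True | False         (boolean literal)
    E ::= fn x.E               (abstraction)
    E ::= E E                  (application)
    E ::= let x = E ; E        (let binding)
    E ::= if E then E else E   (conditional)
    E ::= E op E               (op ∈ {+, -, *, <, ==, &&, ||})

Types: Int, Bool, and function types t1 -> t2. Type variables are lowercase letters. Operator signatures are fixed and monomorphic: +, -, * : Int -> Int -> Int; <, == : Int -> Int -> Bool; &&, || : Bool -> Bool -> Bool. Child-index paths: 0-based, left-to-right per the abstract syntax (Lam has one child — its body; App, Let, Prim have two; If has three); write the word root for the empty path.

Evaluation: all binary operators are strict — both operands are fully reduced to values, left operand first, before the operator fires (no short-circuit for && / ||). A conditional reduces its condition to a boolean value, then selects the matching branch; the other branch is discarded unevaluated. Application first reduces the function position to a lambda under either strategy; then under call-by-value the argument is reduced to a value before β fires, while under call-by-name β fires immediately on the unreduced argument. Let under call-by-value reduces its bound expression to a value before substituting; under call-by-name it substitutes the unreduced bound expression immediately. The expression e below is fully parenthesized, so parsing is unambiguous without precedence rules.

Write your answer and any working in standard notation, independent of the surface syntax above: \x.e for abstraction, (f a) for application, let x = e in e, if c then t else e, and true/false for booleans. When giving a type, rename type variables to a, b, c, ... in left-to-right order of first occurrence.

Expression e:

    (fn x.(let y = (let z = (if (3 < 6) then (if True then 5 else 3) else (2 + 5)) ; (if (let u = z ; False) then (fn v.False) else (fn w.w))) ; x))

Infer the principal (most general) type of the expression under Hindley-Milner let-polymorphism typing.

Answer: a -> a

Trace:
  unify Int ~ Int
  unify Int ~ Int
  unify Bool ~ Bool
  unify Bool ~ Bool
  unify Int ~ Int
  unify Int ~ Int
  unify Int ~ Int
  unify Int ~ Int
let z : Int
z : Int
let u : Int
  unify Bool ~ Bool
\v._ : b -> Bool
w : c
\w._ : c -> c
  unify b -> Bool ~ c -> c
  unify b ~ c
  unify Bool ~ c
let y : Bool -> Bool
x : a
\x._ : a -> a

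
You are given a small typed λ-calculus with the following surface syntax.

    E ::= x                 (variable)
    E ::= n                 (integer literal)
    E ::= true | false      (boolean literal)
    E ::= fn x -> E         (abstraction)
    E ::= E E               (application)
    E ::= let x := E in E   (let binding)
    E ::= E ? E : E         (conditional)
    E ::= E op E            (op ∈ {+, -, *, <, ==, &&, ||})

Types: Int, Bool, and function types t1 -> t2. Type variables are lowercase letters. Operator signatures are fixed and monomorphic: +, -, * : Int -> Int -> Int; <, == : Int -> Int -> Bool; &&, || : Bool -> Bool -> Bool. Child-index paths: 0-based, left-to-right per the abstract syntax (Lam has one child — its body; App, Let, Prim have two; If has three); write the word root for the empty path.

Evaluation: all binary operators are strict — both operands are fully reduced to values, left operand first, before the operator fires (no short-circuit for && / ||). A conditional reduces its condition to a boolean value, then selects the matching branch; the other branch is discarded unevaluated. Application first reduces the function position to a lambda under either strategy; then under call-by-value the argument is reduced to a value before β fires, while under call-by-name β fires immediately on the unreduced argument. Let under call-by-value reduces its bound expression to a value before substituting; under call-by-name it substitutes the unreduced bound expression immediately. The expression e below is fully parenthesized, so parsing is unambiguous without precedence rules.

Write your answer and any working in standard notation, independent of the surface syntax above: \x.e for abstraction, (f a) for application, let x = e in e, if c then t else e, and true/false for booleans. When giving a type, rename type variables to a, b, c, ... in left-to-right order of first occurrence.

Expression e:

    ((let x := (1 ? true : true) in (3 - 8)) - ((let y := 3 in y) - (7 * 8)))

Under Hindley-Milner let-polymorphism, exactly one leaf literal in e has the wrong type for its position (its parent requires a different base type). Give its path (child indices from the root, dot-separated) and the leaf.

Derivation:
  unify Int ~ Bool
  FAIL: mismatch Int ~ Bool

Answer: 0.0.0 : 1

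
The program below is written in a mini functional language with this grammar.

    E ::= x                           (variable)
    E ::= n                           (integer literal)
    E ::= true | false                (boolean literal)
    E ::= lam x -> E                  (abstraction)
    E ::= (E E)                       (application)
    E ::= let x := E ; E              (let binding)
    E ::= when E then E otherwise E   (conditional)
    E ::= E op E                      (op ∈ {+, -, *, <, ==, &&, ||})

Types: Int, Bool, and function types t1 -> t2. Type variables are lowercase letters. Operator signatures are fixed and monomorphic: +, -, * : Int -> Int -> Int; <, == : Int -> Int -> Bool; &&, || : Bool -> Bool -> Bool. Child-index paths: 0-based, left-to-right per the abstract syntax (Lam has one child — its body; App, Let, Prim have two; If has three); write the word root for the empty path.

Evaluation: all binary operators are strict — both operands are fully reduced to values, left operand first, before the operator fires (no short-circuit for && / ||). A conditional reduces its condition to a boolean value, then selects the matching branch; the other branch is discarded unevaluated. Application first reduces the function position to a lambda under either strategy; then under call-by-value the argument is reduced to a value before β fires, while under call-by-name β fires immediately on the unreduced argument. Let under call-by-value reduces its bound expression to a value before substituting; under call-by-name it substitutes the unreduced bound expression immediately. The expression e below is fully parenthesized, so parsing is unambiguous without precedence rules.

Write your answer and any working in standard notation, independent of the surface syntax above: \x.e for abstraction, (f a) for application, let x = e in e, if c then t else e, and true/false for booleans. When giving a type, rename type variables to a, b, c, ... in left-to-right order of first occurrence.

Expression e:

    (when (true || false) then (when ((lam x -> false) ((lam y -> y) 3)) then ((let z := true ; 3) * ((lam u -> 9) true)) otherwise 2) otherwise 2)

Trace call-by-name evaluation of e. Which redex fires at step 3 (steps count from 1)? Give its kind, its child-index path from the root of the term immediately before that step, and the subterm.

Answer: beta at 0 : ((\x.false) ((\y.y) 3))

Trace:
step 0: (if (true || false) then (if ((\x.false) ((\y.y) 3)) then ((let z = true in 3) * ((\u.9) true)) else 2) else 2)
step 1: [delta@0] (if true then (if ((\x.false) ((\y.y) 3)) then ((let z = true in 3) * ((\u.9) true)) else 2) else 2)
step 2: [if@root] (if ((\x.false) ((\y.y) 3)) then ((let z = true in 3) * ((\u.9) true)) else 2)
step 3: [beta@0] (if false then ((let z = true in 3) * ((\u.9) true)) else 2)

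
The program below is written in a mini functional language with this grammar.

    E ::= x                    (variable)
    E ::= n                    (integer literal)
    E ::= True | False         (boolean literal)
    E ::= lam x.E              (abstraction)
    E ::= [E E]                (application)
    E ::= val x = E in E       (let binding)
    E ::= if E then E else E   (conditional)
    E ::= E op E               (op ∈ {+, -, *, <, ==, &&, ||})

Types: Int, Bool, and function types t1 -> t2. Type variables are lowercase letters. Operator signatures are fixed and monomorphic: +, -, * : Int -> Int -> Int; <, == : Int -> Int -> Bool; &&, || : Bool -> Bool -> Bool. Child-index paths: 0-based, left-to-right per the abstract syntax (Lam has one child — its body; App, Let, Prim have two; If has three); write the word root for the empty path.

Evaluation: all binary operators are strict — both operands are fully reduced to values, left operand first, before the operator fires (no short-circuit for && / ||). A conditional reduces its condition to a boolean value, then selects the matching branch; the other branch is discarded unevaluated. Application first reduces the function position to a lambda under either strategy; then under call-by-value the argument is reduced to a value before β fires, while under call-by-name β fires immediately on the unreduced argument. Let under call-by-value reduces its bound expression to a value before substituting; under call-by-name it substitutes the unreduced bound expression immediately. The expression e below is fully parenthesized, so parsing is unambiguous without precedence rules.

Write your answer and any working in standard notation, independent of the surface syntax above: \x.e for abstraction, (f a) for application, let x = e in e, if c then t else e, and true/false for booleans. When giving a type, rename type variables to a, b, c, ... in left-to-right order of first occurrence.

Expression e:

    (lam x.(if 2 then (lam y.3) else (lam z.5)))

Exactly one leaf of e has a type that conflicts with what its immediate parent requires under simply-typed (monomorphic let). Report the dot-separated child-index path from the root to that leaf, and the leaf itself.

Answer: 0.0 : 2

Working:
  unify Int ~ Bool
  FAIL: mismatch Int ~ Bool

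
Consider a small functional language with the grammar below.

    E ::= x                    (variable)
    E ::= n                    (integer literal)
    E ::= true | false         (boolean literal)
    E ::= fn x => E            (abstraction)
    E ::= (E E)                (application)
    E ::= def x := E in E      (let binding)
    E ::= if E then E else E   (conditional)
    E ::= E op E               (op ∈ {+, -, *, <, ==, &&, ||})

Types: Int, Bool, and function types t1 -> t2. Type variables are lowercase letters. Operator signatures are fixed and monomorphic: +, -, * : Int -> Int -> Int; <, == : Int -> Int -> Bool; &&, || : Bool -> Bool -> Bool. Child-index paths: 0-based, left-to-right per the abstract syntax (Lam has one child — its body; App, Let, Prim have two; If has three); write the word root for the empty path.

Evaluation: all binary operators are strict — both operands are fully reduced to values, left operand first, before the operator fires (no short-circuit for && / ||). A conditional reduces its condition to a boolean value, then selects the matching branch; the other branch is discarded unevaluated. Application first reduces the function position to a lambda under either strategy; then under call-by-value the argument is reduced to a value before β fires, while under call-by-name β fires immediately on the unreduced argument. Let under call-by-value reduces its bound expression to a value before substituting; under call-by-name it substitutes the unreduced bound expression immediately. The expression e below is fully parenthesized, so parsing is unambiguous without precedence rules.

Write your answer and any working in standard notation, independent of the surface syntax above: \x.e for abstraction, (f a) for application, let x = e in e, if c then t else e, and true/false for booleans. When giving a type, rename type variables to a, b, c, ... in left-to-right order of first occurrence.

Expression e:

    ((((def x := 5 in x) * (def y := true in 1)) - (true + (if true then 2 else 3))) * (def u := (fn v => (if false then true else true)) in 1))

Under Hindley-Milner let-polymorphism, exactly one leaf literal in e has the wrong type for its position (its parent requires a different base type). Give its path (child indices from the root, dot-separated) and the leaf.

Answer: 0.1.0 : true

Derivation:
let x : Int
x : Int
  unify Int ~ Int
let y : Bool
  unify Int ~ Int
  unify Int ~ Int
  unify Bool ~ Int
  FAIL: mismatch Bool ~ Int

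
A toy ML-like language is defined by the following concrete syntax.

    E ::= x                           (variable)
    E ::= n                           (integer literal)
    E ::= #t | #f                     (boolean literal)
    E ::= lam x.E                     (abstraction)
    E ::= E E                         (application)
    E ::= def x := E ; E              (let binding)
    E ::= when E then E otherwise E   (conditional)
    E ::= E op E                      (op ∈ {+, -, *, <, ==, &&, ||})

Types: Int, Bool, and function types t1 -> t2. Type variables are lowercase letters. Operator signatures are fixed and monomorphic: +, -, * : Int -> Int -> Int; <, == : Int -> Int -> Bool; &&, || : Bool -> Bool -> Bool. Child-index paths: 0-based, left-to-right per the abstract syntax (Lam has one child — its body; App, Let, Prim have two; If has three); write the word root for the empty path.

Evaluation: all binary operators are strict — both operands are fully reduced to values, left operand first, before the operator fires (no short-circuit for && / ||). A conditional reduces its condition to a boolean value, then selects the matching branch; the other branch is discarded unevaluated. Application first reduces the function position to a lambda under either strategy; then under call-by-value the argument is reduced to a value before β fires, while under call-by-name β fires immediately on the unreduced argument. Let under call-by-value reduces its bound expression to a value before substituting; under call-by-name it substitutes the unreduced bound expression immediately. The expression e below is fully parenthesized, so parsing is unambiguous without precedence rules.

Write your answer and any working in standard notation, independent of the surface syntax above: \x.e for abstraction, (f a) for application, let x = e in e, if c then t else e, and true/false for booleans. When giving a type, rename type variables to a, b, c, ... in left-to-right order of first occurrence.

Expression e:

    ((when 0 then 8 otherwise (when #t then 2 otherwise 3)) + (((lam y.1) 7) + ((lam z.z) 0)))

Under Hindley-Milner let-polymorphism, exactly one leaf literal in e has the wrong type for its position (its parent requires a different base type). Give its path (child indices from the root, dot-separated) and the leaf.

Answer: 0.0 : 0

Derivation:
  unify Int ~ Bool
  FAIL: mismatch Int ~ Bool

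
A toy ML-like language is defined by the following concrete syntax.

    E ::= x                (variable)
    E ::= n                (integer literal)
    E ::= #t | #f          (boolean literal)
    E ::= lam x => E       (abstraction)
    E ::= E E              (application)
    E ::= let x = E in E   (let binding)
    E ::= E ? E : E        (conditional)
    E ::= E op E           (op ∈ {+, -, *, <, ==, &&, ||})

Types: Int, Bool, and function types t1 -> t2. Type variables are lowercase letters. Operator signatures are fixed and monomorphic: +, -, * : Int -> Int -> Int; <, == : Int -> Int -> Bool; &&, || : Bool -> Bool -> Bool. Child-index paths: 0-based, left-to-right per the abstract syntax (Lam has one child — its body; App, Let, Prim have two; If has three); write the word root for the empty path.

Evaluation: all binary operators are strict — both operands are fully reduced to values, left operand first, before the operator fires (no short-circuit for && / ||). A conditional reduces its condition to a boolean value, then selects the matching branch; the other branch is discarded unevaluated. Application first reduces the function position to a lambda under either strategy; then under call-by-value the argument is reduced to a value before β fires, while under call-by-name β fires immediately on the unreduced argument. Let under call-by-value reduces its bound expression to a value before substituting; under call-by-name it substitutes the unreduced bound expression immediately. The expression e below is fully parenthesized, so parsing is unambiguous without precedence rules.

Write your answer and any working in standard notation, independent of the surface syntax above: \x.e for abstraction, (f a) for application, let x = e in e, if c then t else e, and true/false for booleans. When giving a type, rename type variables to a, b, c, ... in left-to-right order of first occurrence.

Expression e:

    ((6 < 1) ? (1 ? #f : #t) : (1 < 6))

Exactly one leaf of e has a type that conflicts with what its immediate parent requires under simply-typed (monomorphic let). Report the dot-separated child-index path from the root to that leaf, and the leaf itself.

Answer: 1.0 : 1

Derivation:
  unify Int ~ Int
  unify Int ~ Int
  unify Bool ~ Bool
  unify Int ~ Bool
  FAIL: mismatch Int ~ Bool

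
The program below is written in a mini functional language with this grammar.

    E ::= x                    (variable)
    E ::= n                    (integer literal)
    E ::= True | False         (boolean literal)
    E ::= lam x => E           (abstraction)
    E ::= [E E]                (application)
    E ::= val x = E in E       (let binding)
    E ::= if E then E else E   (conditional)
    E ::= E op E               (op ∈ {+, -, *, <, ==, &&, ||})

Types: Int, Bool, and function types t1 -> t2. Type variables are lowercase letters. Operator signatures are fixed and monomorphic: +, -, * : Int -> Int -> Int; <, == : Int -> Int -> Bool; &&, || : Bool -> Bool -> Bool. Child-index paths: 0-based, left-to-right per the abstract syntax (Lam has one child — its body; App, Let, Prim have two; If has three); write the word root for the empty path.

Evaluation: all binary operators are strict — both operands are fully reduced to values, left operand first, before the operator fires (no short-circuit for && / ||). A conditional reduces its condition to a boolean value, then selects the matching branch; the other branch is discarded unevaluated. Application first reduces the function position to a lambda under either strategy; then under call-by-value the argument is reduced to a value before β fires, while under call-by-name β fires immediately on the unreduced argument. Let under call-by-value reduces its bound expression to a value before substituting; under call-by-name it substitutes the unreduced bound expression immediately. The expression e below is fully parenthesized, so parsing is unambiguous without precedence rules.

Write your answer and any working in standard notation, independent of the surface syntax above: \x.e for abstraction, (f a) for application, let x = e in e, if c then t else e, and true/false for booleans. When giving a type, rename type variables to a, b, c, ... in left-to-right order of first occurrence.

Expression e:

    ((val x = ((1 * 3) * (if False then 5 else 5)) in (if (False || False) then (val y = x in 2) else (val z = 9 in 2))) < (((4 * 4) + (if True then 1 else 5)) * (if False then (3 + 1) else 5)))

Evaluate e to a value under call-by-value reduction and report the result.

Derivation:
step 0: ((let x = ((1 * 3) * (if false then 5 else 5)) in (if (false || false) then (let y = x in 2) else (let z = 9 in 2))) < (((4 * 4) + (if true then 1 else 5)) * (if false then (3 + 1) else 5)))
step 1: [delta@0.0.0] ((let x = (3 * (if false then 5 else 5)) in (if (false || false) then (let y = x in 2) else (let z = 9 in 2))) < (((4 * 4) + (if true then 1 else 5)) * (if false then (3 + 1) else 5)))
step 2: [if@0.0.1] ((let x = (3 * 5) in (if (false || false) then (let y = x in 2) else (let z = 9 in 2))) < (((4 * 4) + (if true then 1 else 5)) * (if false then (3 + 1) else 5)))
step 3: [delta@0.0] ((let x = 15 in (if (false || false) then (let y = x in 2) else (let z = 9 in 2))) < (((4 * 4) + (if true then 1 else 5)) * (if false then (3 + 1) else 5)))
step 4: [let@0] ((if (false || false) then (let y = 15 in 2) else (let z = 9 in 2)) < (((4 * 4) + (if true then 1 else 5)) * (if false then (3 + 1) else 5)))
step 5: [delta@0.0] ((if false then (let y = 15 in 2) else (let z = 9 in 2)) < (((4 * 4) + (if true then 1 else 5)) * (if false then (3 + 1) else 5)))
step 6: [if@0] ((let z = 9 in 2) < (((4 * 4) + (if true then 1 else 5)) * (if false then (3 + 1) else 5)))
step 7: [let@0] (2 < (((4 * 4) + (if true then 1 else 5)) * (if false then (3 + 1) else 5)))
step 8: [delta@1.0.0] (2 < ((16 + (if true then 1 else 5)) * (if false then (3 + 1) else 5)))
step 9: [if@1.0.1] (2 < ((16 + 1) * (if false then (3 + 1) else 5)))
step 10: [delta@1.0] (2 < (17 * (if false then (3 + 1) else 5)))
step 11: [if@1.1] (2 < (17 * 5))
step 12: [delta@1] (2 < 85)
step 13: [delta@root] true

Answer: true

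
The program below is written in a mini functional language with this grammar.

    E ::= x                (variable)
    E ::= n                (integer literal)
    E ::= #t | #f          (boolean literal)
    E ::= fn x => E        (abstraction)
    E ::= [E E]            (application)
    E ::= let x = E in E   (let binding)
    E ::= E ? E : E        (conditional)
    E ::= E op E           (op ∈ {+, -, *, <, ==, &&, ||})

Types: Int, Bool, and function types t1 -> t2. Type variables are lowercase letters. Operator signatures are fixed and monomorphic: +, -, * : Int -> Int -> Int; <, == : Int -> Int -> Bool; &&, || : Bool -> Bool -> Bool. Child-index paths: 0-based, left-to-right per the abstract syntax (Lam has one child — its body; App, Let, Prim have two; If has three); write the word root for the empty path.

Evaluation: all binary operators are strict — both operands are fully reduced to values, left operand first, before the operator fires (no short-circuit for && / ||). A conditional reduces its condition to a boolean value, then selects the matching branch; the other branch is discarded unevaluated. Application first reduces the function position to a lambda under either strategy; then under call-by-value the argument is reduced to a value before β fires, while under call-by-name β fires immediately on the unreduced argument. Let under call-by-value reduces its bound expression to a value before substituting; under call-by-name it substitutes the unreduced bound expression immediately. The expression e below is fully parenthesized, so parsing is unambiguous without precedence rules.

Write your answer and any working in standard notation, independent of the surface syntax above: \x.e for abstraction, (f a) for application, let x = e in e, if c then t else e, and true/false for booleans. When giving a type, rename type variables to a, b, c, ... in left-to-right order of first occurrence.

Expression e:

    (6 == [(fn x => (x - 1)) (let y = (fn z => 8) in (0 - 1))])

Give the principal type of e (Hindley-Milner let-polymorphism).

Derivation:
  unify Int ~ Int
x : a
  unify a ~ Int
  unify Int ~ Int
\x._ : Int -> Int
\z._ : b -> Int
let y : forall. b -> Int
  unify Int ~ Int
  unify Int ~ Int
  unify Int -> Int ~ Int -> c
  unify Int ~ Int
  unify Int ~ c
_ _ : Int
  unify Int ~ Int

Answer: Bool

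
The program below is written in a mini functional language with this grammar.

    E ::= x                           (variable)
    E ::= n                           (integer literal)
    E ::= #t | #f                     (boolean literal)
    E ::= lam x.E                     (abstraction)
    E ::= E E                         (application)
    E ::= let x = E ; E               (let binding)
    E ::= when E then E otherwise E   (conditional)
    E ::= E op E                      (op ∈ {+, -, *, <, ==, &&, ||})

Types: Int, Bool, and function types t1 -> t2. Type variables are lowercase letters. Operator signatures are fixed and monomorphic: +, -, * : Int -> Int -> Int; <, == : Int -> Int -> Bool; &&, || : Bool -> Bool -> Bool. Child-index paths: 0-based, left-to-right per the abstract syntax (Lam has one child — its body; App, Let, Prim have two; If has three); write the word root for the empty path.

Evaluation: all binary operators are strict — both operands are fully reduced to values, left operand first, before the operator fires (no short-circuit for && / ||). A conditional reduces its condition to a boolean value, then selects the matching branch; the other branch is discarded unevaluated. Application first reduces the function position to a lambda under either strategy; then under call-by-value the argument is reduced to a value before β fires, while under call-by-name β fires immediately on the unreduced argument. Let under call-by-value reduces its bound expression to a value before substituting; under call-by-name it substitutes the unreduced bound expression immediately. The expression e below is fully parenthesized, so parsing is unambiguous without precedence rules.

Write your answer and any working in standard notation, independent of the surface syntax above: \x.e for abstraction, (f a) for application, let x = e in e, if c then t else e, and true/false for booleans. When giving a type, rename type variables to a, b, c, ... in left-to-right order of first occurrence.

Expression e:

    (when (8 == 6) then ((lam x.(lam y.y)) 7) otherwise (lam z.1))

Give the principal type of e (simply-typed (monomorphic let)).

Answer: Int -> Int

Working:
  unify Int ~ Int
  unify Int ~ Int
  unify Bool ~ Bool
y : b
\y._ : b -> b
\x._ : a -> b -> b
  unify a -> b -> b ~ Int -> c
  unify a ~ Int
  unify b -> b ~ c
_ _ : b -> b
\z._ : d -> Int
  unify b -> b ~ d -> Int
  unify b ~ d
  unify d ~ Int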